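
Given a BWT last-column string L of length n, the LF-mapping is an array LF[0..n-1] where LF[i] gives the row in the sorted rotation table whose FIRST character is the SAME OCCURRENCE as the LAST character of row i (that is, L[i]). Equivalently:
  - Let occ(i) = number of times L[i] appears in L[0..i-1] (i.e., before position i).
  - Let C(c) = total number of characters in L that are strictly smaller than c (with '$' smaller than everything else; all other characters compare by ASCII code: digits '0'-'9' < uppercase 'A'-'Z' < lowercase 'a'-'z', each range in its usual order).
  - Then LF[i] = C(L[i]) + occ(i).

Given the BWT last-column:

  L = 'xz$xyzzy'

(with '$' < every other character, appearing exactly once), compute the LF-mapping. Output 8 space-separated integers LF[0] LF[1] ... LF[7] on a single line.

Answer: 1 5 0 2 3 6 7 4

Derivation:
Char counts: '$':1, 'x':2, 'y':2, 'z':3
C (first-col start): C('$')=0, C('x')=1, C('y')=3, C('z')=5
L[0]='x': occ=0, LF[0]=C('x')+0=1+0=1
L[1]='z': occ=0, LF[1]=C('z')+0=5+0=5
L[2]='$': occ=0, LF[2]=C('$')+0=0+0=0
L[3]='x': occ=1, LF[3]=C('x')+1=1+1=2
L[4]='y': occ=0, LF[4]=C('y')+0=3+0=3
L[5]='z': occ=1, LF[5]=C('z')+1=5+1=6
L[6]='z': occ=2, LF[6]=C('z')+2=5+2=7
L[7]='y': occ=1, LF[7]=C('y')+1=3+1=4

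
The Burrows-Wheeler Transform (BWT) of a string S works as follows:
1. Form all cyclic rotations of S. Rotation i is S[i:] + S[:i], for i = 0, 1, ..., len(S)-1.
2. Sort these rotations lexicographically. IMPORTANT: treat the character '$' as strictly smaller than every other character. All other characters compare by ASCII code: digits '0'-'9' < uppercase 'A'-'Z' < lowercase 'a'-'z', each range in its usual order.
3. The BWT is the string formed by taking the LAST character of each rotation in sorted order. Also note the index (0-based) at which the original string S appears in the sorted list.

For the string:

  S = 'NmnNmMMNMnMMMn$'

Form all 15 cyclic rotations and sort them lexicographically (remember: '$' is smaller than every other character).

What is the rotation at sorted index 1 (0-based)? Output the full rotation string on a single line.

Answer: MMMn$NmnNmMMNMn

Derivation:
All 15 rotations (rotation i = S[i:]+S[:i]):
  rot[0] = NmnNmMMNMnMMMn$
  rot[1] = mnNmMMNMnMMMn$N
  rot[2] = nNmMMNMnMMMn$Nm
  rot[3] = NmMMNMnMMMn$Nmn
  rot[4] = mMMNMnMMMn$NmnN
  rot[5] = MMNMnMMMn$NmnNm
  rot[6] = MNMnMMMn$NmnNmM
  rot[7] = NMnMMMn$NmnNmMM
  rot[8] = MnMMMn$NmnNmMMN
  rot[9] = nMMMn$NmnNmMMNM
  rot[10] = MMMn$NmnNmMMNMn
  rot[11] = MMn$NmnNmMMNMnM
  rot[12] = Mn$NmnNmMMNMnMM
  rot[13] = n$NmnNmMMNMnMMM
  rot[14] = $NmnNmMMNMnMMMn
Sorted (with $ < everything):
  sorted[0] = $NmnNmMMNMnMMMn
  sorted[1] = MMMn$NmnNmMMNMn
  sorted[2] = MMNMnMMMn$NmnNm
  sorted[3] = MMn$NmnNmMMNMnM
  sorted[4] = MNMnMMMn$NmnNmM
  sorted[5] = Mn$NmnNmMMNMnMM
  sorted[6] = MnMMMn$NmnNmMMN
  sorted[7] = NMnMMMn$NmnNmMM
  sorted[8] = NmMMNMnMMMn$Nmn
  sorted[9] = NmnNmMMNMnMMMn$
  sorted[10] = mMMNMnMMMn$NmnN
  sorted[11] = mnNmMMNMnMMMn$N
  sorted[12] = n$NmnNmMMNMnMMM
  sorted[13] = nMMMn$NmnNmMMNM
  sorted[14] = nNmMMNMnMMMn$Nm
sorted[1] = MMMn$NmnNmMMNMn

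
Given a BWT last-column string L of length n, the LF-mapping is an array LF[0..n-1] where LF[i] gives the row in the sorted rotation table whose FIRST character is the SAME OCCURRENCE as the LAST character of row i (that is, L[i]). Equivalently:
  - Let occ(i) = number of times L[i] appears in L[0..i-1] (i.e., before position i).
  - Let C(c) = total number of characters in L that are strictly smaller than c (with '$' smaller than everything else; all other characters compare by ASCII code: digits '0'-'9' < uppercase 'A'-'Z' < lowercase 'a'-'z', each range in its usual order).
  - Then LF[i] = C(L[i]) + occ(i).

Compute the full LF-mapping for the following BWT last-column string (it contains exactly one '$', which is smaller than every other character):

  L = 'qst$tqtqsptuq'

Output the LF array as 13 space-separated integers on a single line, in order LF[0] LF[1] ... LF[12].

Answer: 2 6 8 0 9 3 10 4 7 1 11 12 5

Derivation:
Char counts: '$':1, 'p':1, 'q':4, 's':2, 't':4, 'u':1
C (first-col start): C('$')=0, C('p')=1, C('q')=2, C('s')=6, C('t')=8, C('u')=12
L[0]='q': occ=0, LF[0]=C('q')+0=2+0=2
L[1]='s': occ=0, LF[1]=C('s')+0=6+0=6
L[2]='t': occ=0, LF[2]=C('t')+0=8+0=8
L[3]='$': occ=0, LF[3]=C('$')+0=0+0=0
L[4]='t': occ=1, LF[4]=C('t')+1=8+1=9
L[5]='q': occ=1, LF[5]=C('q')+1=2+1=3
L[6]='t': occ=2, LF[6]=C('t')+2=8+2=10
L[7]='q': occ=2, LF[7]=C('q')+2=2+2=4
L[8]='s': occ=1, LF[8]=C('s')+1=6+1=7
L[9]='p': occ=0, LF[9]=C('p')+0=1+0=1
L[10]='t': occ=3, LF[10]=C('t')+3=8+3=11
L[11]='u': occ=0, LF[11]=C('u')+0=12+0=12
L[12]='q': occ=3, LF[12]=C('q')+3=2+3=5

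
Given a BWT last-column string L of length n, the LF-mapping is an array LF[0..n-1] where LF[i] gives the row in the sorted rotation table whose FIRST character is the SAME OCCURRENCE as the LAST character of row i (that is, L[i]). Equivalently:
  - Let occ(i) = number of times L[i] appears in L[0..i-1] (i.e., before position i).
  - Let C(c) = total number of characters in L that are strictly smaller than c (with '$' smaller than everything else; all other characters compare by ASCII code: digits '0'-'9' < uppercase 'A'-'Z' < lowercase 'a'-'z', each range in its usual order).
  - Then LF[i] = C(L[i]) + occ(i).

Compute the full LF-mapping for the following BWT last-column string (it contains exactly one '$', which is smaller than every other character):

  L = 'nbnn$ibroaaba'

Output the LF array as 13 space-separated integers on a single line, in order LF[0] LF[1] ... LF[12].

Answer: 8 4 9 10 0 7 5 12 11 1 2 6 3

Derivation:
Char counts: '$':1, 'a':3, 'b':3, 'i':1, 'n':3, 'o':1, 'r':1
C (first-col start): C('$')=0, C('a')=1, C('b')=4, C('i')=7, C('n')=8, C('o')=11, C('r')=12
L[0]='n': occ=0, LF[0]=C('n')+0=8+0=8
L[1]='b': occ=0, LF[1]=C('b')+0=4+0=4
L[2]='n': occ=1, LF[2]=C('n')+1=8+1=9
L[3]='n': occ=2, LF[3]=C('n')+2=8+2=10
L[4]='$': occ=0, LF[4]=C('$')+0=0+0=0
L[5]='i': occ=0, LF[5]=C('i')+0=7+0=7
L[6]='b': occ=1, LF[6]=C('b')+1=4+1=5
L[7]='r': occ=0, LF[7]=C('r')+0=12+0=12
L[8]='o': occ=0, LF[8]=C('o')+0=11+0=11
L[9]='a': occ=0, LF[9]=C('a')+0=1+0=1
L[10]='a': occ=1, LF[10]=C('a')+1=1+1=2
L[11]='b': occ=2, LF[11]=C('b')+2=4+2=6
L[12]='a': occ=2, LF[12]=C('a')+2=1+2=3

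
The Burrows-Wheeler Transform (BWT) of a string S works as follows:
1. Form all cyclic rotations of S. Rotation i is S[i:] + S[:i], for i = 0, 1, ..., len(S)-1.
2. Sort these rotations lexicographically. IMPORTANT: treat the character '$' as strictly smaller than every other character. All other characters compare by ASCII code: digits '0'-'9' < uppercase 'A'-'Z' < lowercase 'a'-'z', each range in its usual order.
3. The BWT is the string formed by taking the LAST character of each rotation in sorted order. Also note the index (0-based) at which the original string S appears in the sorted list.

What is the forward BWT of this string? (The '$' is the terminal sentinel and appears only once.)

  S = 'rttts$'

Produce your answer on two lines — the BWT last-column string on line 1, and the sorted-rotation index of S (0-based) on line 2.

Answer: s$tttr
1

Derivation:
All 6 rotations (rotation i = S[i:]+S[:i]):
  rot[0] = rttts$
  rot[1] = ttts$r
  rot[2] = tts$rt
  rot[3] = ts$rtt
  rot[4] = s$rttt
  rot[5] = $rttts
Sorted (with $ < everything):
  sorted[0] = $rttts  (last char: 's')
  sorted[1] = rttts$  (last char: '$')
  sorted[2] = s$rttt  (last char: 't')
  sorted[3] = ts$rtt  (last char: 't')
  sorted[4] = tts$rt  (last char: 't')
  sorted[5] = ttts$r  (last char: 'r')
Last column: s$tttr
Original string S is at sorted index 1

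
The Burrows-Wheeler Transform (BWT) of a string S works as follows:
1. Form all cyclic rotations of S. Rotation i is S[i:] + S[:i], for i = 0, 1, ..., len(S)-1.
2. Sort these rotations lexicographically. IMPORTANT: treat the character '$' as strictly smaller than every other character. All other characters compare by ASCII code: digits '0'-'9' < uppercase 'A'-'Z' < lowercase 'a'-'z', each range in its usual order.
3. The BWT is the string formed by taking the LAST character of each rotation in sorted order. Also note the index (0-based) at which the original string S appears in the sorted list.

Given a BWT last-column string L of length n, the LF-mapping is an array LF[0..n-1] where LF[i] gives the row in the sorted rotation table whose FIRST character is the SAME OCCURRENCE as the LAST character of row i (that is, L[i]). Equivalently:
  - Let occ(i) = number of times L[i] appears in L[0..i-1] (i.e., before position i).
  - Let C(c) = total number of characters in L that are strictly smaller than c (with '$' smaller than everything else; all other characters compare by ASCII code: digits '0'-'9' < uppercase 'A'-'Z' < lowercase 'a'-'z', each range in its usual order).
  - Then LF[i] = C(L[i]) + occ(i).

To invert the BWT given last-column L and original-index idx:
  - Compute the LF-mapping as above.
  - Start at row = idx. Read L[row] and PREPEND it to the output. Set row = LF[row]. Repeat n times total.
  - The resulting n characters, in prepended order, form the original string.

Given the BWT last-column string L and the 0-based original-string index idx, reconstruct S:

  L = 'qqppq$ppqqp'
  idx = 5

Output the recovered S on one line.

Answer: pqqqpqpppq$

Derivation:
LF mapping: 6 7 1 2 8 0 3 4 9 10 5
Walk LF starting at row 5, prepending L[row]:
  step 1: row=5, L[5]='$', prepend. Next row=LF[5]=0
  step 2: row=0, L[0]='q', prepend. Next row=LF[0]=6
  step 3: row=6, L[6]='p', prepend. Next row=LF[6]=3
  step 4: row=3, L[3]='p', prepend. Next row=LF[3]=2
  step 5: row=2, L[2]='p', prepend. Next row=LF[2]=1
  step 6: row=1, L[1]='q', prepend. Next row=LF[1]=7
  step 7: row=7, L[7]='p', prepend. Next row=LF[7]=4
  step 8: row=4, L[4]='q', prepend. Next row=LF[4]=8
  step 9: row=8, L[8]='q', prepend. Next row=LF[8]=9
  step 10: row=9, L[9]='q', prepend. Next row=LF[9]=10
  step 11: row=10, L[10]='p', prepend. Next row=LF[10]=5
Reversed output: pqqqpqpppq$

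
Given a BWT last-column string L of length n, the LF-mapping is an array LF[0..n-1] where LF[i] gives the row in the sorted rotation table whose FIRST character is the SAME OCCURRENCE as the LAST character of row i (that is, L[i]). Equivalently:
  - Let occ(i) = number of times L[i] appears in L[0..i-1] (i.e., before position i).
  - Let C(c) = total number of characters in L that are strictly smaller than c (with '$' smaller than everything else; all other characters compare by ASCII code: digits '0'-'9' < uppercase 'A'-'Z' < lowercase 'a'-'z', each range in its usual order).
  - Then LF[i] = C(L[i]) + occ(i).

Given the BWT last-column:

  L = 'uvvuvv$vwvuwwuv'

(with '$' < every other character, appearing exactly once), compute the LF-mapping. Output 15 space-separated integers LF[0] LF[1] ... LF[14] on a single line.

Answer: 1 5 6 2 7 8 0 9 12 10 3 13 14 4 11

Derivation:
Char counts: '$':1, 'u':4, 'v':7, 'w':3
C (first-col start): C('$')=0, C('u')=1, C('v')=5, C('w')=12
L[0]='u': occ=0, LF[0]=C('u')+0=1+0=1
L[1]='v': occ=0, LF[1]=C('v')+0=5+0=5
L[2]='v': occ=1, LF[2]=C('v')+1=5+1=6
L[3]='u': occ=1, LF[3]=C('u')+1=1+1=2
L[4]='v': occ=2, LF[4]=C('v')+2=5+2=7
L[5]='v': occ=3, LF[5]=C('v')+3=5+3=8
L[6]='$': occ=0, LF[6]=C('$')+0=0+0=0
L[7]='v': occ=4, LF[7]=C('v')+4=5+4=9
L[8]='w': occ=0, LF[8]=C('w')+0=12+0=12
L[9]='v': occ=5, LF[9]=C('v')+5=5+5=10
L[10]='u': occ=2, LF[10]=C('u')+2=1+2=3
L[11]='w': occ=1, LF[11]=C('w')+1=12+1=13
L[12]='w': occ=2, LF[12]=C('w')+2=12+2=14
L[13]='u': occ=3, LF[13]=C('u')+3=1+3=4
L[14]='v': occ=6, LF[14]=C('v')+6=5+6=11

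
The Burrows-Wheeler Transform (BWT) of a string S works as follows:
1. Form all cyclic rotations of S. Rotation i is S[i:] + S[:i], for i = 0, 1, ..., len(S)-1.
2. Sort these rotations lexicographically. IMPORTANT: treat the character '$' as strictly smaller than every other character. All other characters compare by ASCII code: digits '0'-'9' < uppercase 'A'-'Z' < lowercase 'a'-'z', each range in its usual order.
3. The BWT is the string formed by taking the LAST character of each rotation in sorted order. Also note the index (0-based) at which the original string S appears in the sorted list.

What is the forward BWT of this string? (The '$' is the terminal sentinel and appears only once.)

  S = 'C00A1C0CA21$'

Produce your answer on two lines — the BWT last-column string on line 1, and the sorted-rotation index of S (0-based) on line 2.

Answer: 1C0C2AA0C$10
9

Derivation:
All 12 rotations (rotation i = S[i:]+S[:i]):
  rot[0] = C00A1C0CA21$
  rot[1] = 00A1C0CA21$C
  rot[2] = 0A1C0CA21$C0
  rot[3] = A1C0CA21$C00
  rot[4] = 1C0CA21$C00A
  rot[5] = C0CA21$C00A1
  rot[6] = 0CA21$C00A1C
  rot[7] = CA21$C00A1C0
  rot[8] = A21$C00A1C0C
  rot[9] = 21$C00A1C0CA
  rot[10] = 1$C00A1C0CA2
  rot[11] = $C00A1C0CA21
Sorted (with $ < everything):
  sorted[0] = $C00A1C0CA21  (last char: '1')
  sorted[1] = 00A1C0CA21$C  (last char: 'C')
  sorted[2] = 0A1C0CA21$C0  (last char: '0')
  sorted[3] = 0CA21$C00A1C  (last char: 'C')
  sorted[4] = 1$C00A1C0CA2  (last char: '2')
  sorted[5] = 1C0CA21$C00A  (last char: 'A')
  sorted[6] = 21$C00A1C0CA  (last char: 'A')
  sorted[7] = A1C0CA21$C00  (last char: '0')
  sorted[8] = A21$C00A1C0C  (last char: 'C')
  sorted[9] = C00A1C0CA21$  (last char: '$')
  sorted[10] = C0CA21$C00A1  (last char: '1')
  sorted[11] = CA21$C00A1C0  (last char: '0')
Last column: 1C0C2AA0C$10
Original string S is at sorted index 9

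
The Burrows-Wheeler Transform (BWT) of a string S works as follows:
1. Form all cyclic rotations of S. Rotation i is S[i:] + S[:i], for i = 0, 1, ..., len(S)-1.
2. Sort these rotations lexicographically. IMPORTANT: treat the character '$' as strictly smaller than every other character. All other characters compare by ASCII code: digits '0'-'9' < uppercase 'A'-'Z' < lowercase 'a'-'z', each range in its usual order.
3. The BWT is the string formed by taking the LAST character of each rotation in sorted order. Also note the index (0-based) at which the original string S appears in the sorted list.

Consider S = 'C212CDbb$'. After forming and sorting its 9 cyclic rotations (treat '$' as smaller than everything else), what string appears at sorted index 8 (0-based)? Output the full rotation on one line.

All 9 rotations (rotation i = S[i:]+S[:i]):
  rot[0] = C212CDbb$
  rot[1] = 212CDbb$C
  rot[2] = 12CDbb$C2
  rot[3] = 2CDbb$C21
  rot[4] = CDbb$C212
  rot[5] = Dbb$C212C
  rot[6] = bb$C212CD
  rot[7] = b$C212CDb
  rot[8] = $C212CDbb
Sorted (with $ < everything):
  sorted[0] = $C212CDbb
  sorted[1] = 12CDbb$C2
  sorted[2] = 212CDbb$C
  sorted[3] = 2CDbb$C21
  sorted[4] = C212CDbb$
  sorted[5] = CDbb$C212
  sorted[6] = Dbb$C212C
  sorted[7] = b$C212CDb
  sorted[8] = bb$C212CD
sorted[8] = bb$C212CD

Answer: bb$C212CD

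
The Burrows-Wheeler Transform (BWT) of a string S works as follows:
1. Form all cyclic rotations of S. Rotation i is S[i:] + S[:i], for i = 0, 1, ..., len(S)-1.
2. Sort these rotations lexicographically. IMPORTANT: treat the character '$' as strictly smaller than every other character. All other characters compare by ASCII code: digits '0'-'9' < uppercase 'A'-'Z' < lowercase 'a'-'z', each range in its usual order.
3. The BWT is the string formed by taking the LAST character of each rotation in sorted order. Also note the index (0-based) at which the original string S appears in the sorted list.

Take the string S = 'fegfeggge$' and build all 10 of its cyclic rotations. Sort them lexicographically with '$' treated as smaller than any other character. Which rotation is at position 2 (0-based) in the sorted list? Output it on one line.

Answer: egfeggge$f

Derivation:
All 10 rotations (rotation i = S[i:]+S[:i]):
  rot[0] = fegfeggge$
  rot[1] = egfeggge$f
  rot[2] = gfeggge$fe
  rot[3] = feggge$feg
  rot[4] = eggge$fegf
  rot[5] = ggge$fegfe
  rot[6] = gge$fegfeg
  rot[7] = ge$fegfegg
  rot[8] = e$fegfeggg
  rot[9] = $fegfeggge
Sorted (with $ < everything):
  sorted[0] = $fegfeggge
  sorted[1] = e$fegfeggg
  sorted[2] = egfeggge$f
  sorted[3] = eggge$fegf
  sorted[4] = fegfeggge$
  sorted[5] = feggge$feg
  sorted[6] = ge$fegfegg
  sorted[7] = gfeggge$fe
  sorted[8] = gge$fegfeg
  sorted[9] = ggge$fegfe
sorted[2] = egfeggge$f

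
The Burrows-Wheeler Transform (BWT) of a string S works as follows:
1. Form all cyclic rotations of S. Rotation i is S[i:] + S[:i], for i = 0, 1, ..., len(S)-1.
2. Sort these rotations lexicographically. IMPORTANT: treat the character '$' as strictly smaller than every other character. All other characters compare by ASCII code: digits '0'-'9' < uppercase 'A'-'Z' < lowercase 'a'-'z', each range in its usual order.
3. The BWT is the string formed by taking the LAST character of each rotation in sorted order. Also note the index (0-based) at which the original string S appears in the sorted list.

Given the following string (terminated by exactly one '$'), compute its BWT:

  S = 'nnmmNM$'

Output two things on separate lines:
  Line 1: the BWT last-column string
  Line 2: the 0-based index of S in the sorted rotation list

All 7 rotations (rotation i = S[i:]+S[:i]):
  rot[0] = nnmmNM$
  rot[1] = nmmNM$n
  rot[2] = mmNM$nn
  rot[3] = mNM$nnm
  rot[4] = NM$nnmm
  rot[5] = M$nnmmN
  rot[6] = $nnmmNM
Sorted (with $ < everything):
  sorted[0] = $nnmmNM  (last char: 'M')
  sorted[1] = M$nnmmN  (last char: 'N')
  sorted[2] = NM$nnmm  (last char: 'm')
  sorted[3] = mNM$nnm  (last char: 'm')
  sorted[4] = mmNM$nn  (last char: 'n')
  sorted[5] = nmmNM$n  (last char: 'n')
  sorted[6] = nnmmNM$  (last char: '$')
Last column: MNmmnn$
Original string S is at sorted index 6

Answer: MNmmnn$
6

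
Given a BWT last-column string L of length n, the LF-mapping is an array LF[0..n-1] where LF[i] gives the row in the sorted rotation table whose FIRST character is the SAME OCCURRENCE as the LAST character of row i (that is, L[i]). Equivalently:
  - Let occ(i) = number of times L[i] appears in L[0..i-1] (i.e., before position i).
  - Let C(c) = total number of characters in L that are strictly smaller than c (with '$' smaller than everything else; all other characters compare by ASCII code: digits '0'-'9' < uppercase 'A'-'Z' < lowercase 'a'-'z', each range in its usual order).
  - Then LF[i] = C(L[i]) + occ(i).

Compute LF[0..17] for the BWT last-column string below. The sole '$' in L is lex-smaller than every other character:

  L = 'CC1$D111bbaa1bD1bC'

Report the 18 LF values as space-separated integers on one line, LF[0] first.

Answer: 7 8 1 0 10 2 3 4 14 15 12 13 5 16 11 6 17 9

Derivation:
Char counts: '$':1, '1':6, 'C':3, 'D':2, 'a':2, 'b':4
C (first-col start): C('$')=0, C('1')=1, C('C')=7, C('D')=10, C('a')=12, C('b')=14
L[0]='C': occ=0, LF[0]=C('C')+0=7+0=7
L[1]='C': occ=1, LF[1]=C('C')+1=7+1=8
L[2]='1': occ=0, LF[2]=C('1')+0=1+0=1
L[3]='$': occ=0, LF[3]=C('$')+0=0+0=0
L[4]='D': occ=0, LF[4]=C('D')+0=10+0=10
L[5]='1': occ=1, LF[5]=C('1')+1=1+1=2
L[6]='1': occ=2, LF[6]=C('1')+2=1+2=3
L[7]='1': occ=3, LF[7]=C('1')+3=1+3=4
L[8]='b': occ=0, LF[8]=C('b')+0=14+0=14
L[9]='b': occ=1, LF[9]=C('b')+1=14+1=15
L[10]='a': occ=0, LF[10]=C('a')+0=12+0=12
L[11]='a': occ=1, LF[11]=C('a')+1=12+1=13
L[12]='1': occ=4, LF[12]=C('1')+4=1+4=5
L[13]='b': occ=2, LF[13]=C('b')+2=14+2=16
L[14]='D': occ=1, LF[14]=C('D')+1=10+1=11
L[15]='1': occ=5, LF[15]=C('1')+5=1+5=6
L[16]='b': occ=3, LF[16]=C('b')+3=14+3=17
L[17]='C': occ=2, LF[17]=C('C')+2=7+2=9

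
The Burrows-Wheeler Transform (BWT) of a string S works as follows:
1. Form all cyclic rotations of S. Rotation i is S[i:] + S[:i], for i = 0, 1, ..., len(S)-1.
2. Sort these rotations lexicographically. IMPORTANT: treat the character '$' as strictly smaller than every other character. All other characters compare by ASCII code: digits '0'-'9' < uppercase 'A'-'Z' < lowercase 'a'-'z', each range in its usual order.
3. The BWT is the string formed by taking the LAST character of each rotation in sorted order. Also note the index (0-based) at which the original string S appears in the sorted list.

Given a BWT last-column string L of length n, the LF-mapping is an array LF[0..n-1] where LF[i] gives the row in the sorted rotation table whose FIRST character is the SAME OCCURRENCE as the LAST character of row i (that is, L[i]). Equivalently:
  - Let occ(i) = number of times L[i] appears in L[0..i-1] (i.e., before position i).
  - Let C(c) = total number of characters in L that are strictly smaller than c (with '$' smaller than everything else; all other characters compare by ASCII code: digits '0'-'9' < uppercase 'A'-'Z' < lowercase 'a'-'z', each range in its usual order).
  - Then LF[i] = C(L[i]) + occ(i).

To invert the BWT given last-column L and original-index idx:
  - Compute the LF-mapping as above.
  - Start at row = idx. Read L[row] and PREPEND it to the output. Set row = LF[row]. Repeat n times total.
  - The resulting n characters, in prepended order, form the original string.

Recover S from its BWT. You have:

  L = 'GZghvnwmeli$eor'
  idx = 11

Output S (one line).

LF mapping: 1 2 5 6 13 10 14 9 3 8 7 0 4 11 12
Walk LF starting at row 11, prepending L[row]:
  step 1: row=11, L[11]='$', prepend. Next row=LF[11]=0
  step 2: row=0, L[0]='G', prepend. Next row=LF[0]=1
  step 3: row=1, L[1]='Z', prepend. Next row=LF[1]=2
  step 4: row=2, L[2]='g', prepend. Next row=LF[2]=5
  step 5: row=5, L[5]='n', prepend. Next row=LF[5]=10
  step 6: row=10, L[10]='i', prepend. Next row=LF[10]=7
  step 7: row=7, L[7]='m', prepend. Next row=LF[7]=9
  step 8: row=9, L[9]='l', prepend. Next row=LF[9]=8
  step 9: row=8, L[8]='e', prepend. Next row=LF[8]=3
  step 10: row=3, L[3]='h', prepend. Next row=LF[3]=6
  step 11: row=6, L[6]='w', prepend. Next row=LF[6]=14
  step 12: row=14, L[14]='r', prepend. Next row=LF[14]=12
  step 13: row=12, L[12]='e', prepend. Next row=LF[12]=4
  step 14: row=4, L[4]='v', prepend. Next row=LF[4]=13
  step 15: row=13, L[13]='o', prepend. Next row=LF[13]=11
Reversed output: overwhelmingZG$

Answer: overwhelmingZG$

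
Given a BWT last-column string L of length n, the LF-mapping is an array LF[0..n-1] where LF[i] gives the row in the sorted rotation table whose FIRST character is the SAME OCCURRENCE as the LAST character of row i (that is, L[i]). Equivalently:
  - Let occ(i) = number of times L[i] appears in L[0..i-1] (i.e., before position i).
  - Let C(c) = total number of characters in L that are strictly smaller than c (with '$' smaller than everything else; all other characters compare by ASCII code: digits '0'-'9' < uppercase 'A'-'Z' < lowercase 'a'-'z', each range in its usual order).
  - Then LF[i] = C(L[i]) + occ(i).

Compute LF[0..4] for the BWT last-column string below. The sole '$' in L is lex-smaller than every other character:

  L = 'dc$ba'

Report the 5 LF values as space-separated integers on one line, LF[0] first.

Answer: 4 3 0 2 1

Derivation:
Char counts: '$':1, 'a':1, 'b':1, 'c':1, 'd':1
C (first-col start): C('$')=0, C('a')=1, C('b')=2, C('c')=3, C('d')=4
L[0]='d': occ=0, LF[0]=C('d')+0=4+0=4
L[1]='c': occ=0, LF[1]=C('c')+0=3+0=3
L[2]='$': occ=0, LF[2]=C('$')+0=0+0=0
L[3]='b': occ=0, LF[3]=C('b')+0=2+0=2
L[4]='a': occ=0, LF[4]=C('a')+0=1+0=1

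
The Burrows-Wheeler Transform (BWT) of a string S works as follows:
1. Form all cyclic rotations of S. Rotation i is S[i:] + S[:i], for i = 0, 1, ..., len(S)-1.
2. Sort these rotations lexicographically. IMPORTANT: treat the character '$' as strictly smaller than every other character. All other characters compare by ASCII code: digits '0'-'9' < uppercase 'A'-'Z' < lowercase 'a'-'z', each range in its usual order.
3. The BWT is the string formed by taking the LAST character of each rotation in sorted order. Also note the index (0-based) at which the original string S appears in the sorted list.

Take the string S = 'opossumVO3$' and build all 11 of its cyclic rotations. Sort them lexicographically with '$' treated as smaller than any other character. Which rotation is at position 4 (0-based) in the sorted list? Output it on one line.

All 11 rotations (rotation i = S[i:]+S[:i]):
  rot[0] = opossumVO3$
  rot[1] = possumVO3$o
  rot[2] = ossumVO3$op
  rot[3] = ssumVO3$opo
  rot[4] = sumVO3$opos
  rot[5] = umVO3$oposs
  rot[6] = mVO3$opossu
  rot[7] = VO3$opossum
  rot[8] = O3$opossumV
  rot[9] = 3$opossumVO
  rot[10] = $opossumVO3
Sorted (with $ < everything):
  sorted[0] = $opossumVO3
  sorted[1] = 3$opossumVO
  sorted[2] = O3$opossumV
  sorted[3] = VO3$opossum
  sorted[4] = mVO3$opossu
  sorted[5] = opossumVO3$
  sorted[6] = ossumVO3$op
  sorted[7] = possumVO3$o
  sorted[8] = ssumVO3$opo
  sorted[9] = sumVO3$opos
  sorted[10] = umVO3$oposs
sorted[4] = mVO3$opossu

Answer: mVO3$opossu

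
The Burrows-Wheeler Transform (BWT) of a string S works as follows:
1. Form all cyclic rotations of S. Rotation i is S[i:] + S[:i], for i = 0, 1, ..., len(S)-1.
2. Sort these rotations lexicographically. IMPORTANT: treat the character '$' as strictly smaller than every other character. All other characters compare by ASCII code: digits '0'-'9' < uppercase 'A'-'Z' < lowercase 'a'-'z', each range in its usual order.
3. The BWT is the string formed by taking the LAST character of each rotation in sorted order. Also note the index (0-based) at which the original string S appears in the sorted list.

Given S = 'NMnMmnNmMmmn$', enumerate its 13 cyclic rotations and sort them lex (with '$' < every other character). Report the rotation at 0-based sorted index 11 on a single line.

Answer: nMmnNmMmmn$NM

Derivation:
All 13 rotations (rotation i = S[i:]+S[:i]):
  rot[0] = NMnMmnNmMmmn$
  rot[1] = MnMmnNmMmmn$N
  rot[2] = nMmnNmMmmn$NM
  rot[3] = MmnNmMmmn$NMn
  rot[4] = mnNmMmmn$NMnM
  rot[5] = nNmMmmn$NMnMm
  rot[6] = NmMmmn$NMnMmn
  rot[7] = mMmmn$NMnMmnN
  rot[8] = Mmmn$NMnMmnNm
  rot[9] = mmn$NMnMmnNmM
  rot[10] = mn$NMnMmnNmMm
  rot[11] = n$NMnMmnNmMmm
  rot[12] = $NMnMmnNmMmmn
Sorted (with $ < everything):
  sorted[0] = $NMnMmnNmMmmn
  sorted[1] = Mmmn$NMnMmnNm
  sorted[2] = MmnNmMmmn$NMn
  sorted[3] = MnMmnNmMmmn$N
  sorted[4] = NMnMmnNmMmmn$
  sorted[5] = NmMmmn$NMnMmn
  sorted[6] = mMmmn$NMnMmnN
  sorted[7] = mmn$NMnMmnNmM
  sorted[8] = mn$NMnMmnNmMm
  sorted[9] = mnNmMmmn$NMnM
  sorted[10] = n$NMnMmnNmMmm
  sorted[11] = nMmnNmMmmn$NM
  sorted[12] = nNmMmmn$NMnMm
sorted[11] = nMmnNmMmmn$NM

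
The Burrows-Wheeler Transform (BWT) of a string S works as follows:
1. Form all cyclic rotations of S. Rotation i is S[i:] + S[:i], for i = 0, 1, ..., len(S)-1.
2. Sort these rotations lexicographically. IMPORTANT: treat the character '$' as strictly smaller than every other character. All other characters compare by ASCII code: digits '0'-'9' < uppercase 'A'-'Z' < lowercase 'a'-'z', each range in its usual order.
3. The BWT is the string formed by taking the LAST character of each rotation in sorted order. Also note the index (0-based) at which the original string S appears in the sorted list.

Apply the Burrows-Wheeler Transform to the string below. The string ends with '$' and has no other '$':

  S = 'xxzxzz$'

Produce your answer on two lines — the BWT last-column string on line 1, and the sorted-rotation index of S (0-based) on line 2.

All 7 rotations (rotation i = S[i:]+S[:i]):
  rot[0] = xxzxzz$
  rot[1] = xzxzz$x
  rot[2] = zxzz$xx
  rot[3] = xzz$xxz
  rot[4] = zz$xxzx
  rot[5] = z$xxzxz
  rot[6] = $xxzxzz
Sorted (with $ < everything):
  sorted[0] = $xxzxzz  (last char: 'z')
  sorted[1] = xxzxzz$  (last char: '$')
  sorted[2] = xzxzz$x  (last char: 'x')
  sorted[3] = xzz$xxz  (last char: 'z')
  sorted[4] = z$xxzxz  (last char: 'z')
  sorted[5] = zxzz$xx  (last char: 'x')
  sorted[6] = zz$xxzx  (last char: 'x')
Last column: z$xzzxx
Original string S is at sorted index 1

Answer: z$xzzxx
1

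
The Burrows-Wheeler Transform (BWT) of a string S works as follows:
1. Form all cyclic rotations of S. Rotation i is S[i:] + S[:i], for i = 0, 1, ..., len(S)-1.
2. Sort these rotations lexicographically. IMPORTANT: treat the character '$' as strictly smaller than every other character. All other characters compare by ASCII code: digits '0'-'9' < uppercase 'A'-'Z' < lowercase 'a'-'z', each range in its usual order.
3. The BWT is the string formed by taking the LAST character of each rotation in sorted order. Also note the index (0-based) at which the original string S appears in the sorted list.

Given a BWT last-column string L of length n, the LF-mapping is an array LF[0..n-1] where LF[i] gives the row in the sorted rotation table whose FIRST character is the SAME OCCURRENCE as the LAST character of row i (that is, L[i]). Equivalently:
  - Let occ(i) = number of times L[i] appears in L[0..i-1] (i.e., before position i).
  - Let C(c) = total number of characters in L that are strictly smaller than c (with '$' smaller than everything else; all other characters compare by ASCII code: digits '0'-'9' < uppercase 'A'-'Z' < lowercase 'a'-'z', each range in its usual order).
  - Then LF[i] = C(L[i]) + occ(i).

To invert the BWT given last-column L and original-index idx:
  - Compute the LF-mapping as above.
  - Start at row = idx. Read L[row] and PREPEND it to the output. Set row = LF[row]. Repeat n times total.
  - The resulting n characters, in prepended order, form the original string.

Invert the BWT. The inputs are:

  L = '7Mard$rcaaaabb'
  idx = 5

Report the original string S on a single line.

Answer: abracadabraM7$

Derivation:
LF mapping: 1 2 3 12 11 0 13 10 4 5 6 7 8 9
Walk LF starting at row 5, prepending L[row]:
  step 1: row=5, L[5]='$', prepend. Next row=LF[5]=0
  step 2: row=0, L[0]='7', prepend. Next row=LF[0]=1
  step 3: row=1, L[1]='M', prepend. Next row=LF[1]=2
  step 4: row=2, L[2]='a', prepend. Next row=LF[2]=3
  step 5: row=3, L[3]='r', prepend. Next row=LF[3]=12
  step 6: row=12, L[12]='b', prepend. Next row=LF[12]=8
  step 7: row=8, L[8]='a', prepend. Next row=LF[8]=4
  step 8: row=4, L[4]='d', prepend. Next row=LF[4]=11
  step 9: row=11, L[11]='a', prepend. Next row=LF[11]=7
  step 10: row=7, L[7]='c', prepend. Next row=LF[7]=10
  step 11: row=10, L[10]='a', prepend. Next row=LF[10]=6
  step 12: row=6, L[6]='r', prepend. Next row=LF[6]=13
  step 13: row=13, L[13]='b', prepend. Next row=LF[13]=9
  step 14: row=9, L[9]='a', prepend. Next row=LF[9]=5
Reversed output: abracadabraM7$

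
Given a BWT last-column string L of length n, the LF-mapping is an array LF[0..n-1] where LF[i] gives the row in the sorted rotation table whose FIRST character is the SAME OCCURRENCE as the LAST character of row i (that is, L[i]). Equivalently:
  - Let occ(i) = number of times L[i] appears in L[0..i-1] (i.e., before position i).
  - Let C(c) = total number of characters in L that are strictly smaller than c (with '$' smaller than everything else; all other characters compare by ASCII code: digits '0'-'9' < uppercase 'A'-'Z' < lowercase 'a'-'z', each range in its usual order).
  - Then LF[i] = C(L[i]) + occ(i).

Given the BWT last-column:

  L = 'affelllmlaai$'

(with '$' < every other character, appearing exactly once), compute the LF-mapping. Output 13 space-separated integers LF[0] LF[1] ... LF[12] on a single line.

Answer: 1 5 6 4 8 9 10 12 11 2 3 7 0

Derivation:
Char counts: '$':1, 'a':3, 'e':1, 'f':2, 'i':1, 'l':4, 'm':1
C (first-col start): C('$')=0, C('a')=1, C('e')=4, C('f')=5, C('i')=7, C('l')=8, C('m')=12
L[0]='a': occ=0, LF[0]=C('a')+0=1+0=1
L[1]='f': occ=0, LF[1]=C('f')+0=5+0=5
L[2]='f': occ=1, LF[2]=C('f')+1=5+1=6
L[3]='e': occ=0, LF[3]=C('e')+0=4+0=4
L[4]='l': occ=0, LF[4]=C('l')+0=8+0=8
L[5]='l': occ=1, LF[5]=C('l')+1=8+1=9
L[6]='l': occ=2, LF[6]=C('l')+2=8+2=10
L[7]='m': occ=0, LF[7]=C('m')+0=12+0=12
L[8]='l': occ=3, LF[8]=C('l')+3=8+3=11
L[9]='a': occ=1, LF[9]=C('a')+1=1+1=2
L[10]='a': occ=2, LF[10]=C('a')+2=1+2=3
L[11]='i': occ=0, LF[11]=C('i')+0=7+0=7
L[12]='$': occ=0, LF[12]=C('$')+0=0+0=0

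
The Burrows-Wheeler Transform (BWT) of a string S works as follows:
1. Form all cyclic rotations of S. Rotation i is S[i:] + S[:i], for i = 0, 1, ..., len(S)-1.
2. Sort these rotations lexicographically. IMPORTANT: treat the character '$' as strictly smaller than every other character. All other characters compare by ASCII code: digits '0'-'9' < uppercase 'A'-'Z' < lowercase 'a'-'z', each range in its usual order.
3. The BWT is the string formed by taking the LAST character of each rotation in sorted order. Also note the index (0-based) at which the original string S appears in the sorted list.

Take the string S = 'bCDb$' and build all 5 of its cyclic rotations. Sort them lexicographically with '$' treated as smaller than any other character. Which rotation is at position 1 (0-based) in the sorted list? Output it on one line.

Answer: CDb$b

Derivation:
All 5 rotations (rotation i = S[i:]+S[:i]):
  rot[0] = bCDb$
  rot[1] = CDb$b
  rot[2] = Db$bC
  rot[3] = b$bCD
  rot[4] = $bCDb
Sorted (with $ < everything):
  sorted[0] = $bCDb
  sorted[1] = CDb$b
  sorted[2] = Db$bC
  sorted[3] = b$bCD
  sorted[4] = bCDb$
sorted[1] = CDb$b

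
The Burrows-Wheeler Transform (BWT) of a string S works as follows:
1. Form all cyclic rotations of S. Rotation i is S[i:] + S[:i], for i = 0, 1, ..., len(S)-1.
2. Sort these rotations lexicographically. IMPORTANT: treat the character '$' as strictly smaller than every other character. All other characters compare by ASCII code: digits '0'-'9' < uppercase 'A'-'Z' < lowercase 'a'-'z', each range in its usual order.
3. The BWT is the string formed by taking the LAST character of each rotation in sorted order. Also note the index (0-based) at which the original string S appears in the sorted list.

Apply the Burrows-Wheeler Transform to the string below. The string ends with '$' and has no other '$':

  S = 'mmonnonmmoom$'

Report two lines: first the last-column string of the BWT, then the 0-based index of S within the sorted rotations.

Answer: mo$nmmoononmm
2

Derivation:
All 13 rotations (rotation i = S[i:]+S[:i]):
  rot[0] = mmonnonmmoom$
  rot[1] = monnonmmoom$m
  rot[2] = onnonmmoom$mm
  rot[3] = nnonmmoom$mmo
  rot[4] = nonmmoom$mmon
  rot[5] = onmmoom$mmonn
  rot[6] = nmmoom$mmonno
  rot[7] = mmoom$mmonnon
  rot[8] = moom$mmonnonm
  rot[9] = oom$mmonnonmm
  rot[10] = om$mmonnonmmo
  rot[11] = m$mmonnonmmoo
  rot[12] = $mmonnonmmoom
Sorted (with $ < everything):
  sorted[0] = $mmonnonmmoom  (last char: 'm')
  sorted[1] = m$mmonnonmmoo  (last char: 'o')
  sorted[2] = mmonnonmmoom$  (last char: '$')
  sorted[3] = mmoom$mmonnon  (last char: 'n')
  sorted[4] = monnonmmoom$m  (last char: 'm')
  sorted[5] = moom$mmonnonm  (last char: 'm')
  sorted[6] = nmmoom$mmonno  (last char: 'o')
  sorted[7] = nnonmmoom$mmo  (last char: 'o')
  sorted[8] = nonmmoom$mmon  (last char: 'n')
  sorted[9] = om$mmonnonmmo  (last char: 'o')
  sorted[10] = onmmoom$mmonn  (last char: 'n')
  sorted[11] = onnonmmoom$mm  (last char: 'm')
  sorted[12] = oom$mmonnonmm  (last char: 'm')
Last column: mo$nmmoononmm
Original string S is at sorted index 2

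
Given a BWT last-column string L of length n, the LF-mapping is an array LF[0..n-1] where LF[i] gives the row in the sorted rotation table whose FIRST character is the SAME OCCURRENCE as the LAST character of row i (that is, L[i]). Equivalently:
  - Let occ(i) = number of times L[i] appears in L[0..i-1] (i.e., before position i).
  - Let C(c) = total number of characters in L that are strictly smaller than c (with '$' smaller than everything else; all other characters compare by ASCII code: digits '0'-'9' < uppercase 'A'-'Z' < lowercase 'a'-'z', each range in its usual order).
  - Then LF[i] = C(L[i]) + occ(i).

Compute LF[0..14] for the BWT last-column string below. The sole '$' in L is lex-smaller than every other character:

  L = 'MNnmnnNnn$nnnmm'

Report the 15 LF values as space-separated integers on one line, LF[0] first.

Char counts: '$':1, 'M':1, 'N':2, 'm':3, 'n':8
C (first-col start): C('$')=0, C('M')=1, C('N')=2, C('m')=4, C('n')=7
L[0]='M': occ=0, LF[0]=C('M')+0=1+0=1
L[1]='N': occ=0, LF[1]=C('N')+0=2+0=2
L[2]='n': occ=0, LF[2]=C('n')+0=7+0=7
L[3]='m': occ=0, LF[3]=C('m')+0=4+0=4
L[4]='n': occ=1, LF[4]=C('n')+1=7+1=8
L[5]='n': occ=2, LF[5]=C('n')+2=7+2=9
L[6]='N': occ=1, LF[6]=C('N')+1=2+1=3
L[7]='n': occ=3, LF[7]=C('n')+3=7+3=10
L[8]='n': occ=4, LF[8]=C('n')+4=7+4=11
L[9]='$': occ=0, LF[9]=C('$')+0=0+0=0
L[10]='n': occ=5, LF[10]=C('n')+5=7+5=12
L[11]='n': occ=6, LF[11]=C('n')+6=7+6=13
L[12]='n': occ=7, LF[12]=C('n')+7=7+7=14
L[13]='m': occ=1, LF[13]=C('m')+1=4+1=5
L[14]='m': occ=2, LF[14]=C('m')+2=4+2=6

Answer: 1 2 7 4 8 9 3 10 11 0 12 13 14 5 6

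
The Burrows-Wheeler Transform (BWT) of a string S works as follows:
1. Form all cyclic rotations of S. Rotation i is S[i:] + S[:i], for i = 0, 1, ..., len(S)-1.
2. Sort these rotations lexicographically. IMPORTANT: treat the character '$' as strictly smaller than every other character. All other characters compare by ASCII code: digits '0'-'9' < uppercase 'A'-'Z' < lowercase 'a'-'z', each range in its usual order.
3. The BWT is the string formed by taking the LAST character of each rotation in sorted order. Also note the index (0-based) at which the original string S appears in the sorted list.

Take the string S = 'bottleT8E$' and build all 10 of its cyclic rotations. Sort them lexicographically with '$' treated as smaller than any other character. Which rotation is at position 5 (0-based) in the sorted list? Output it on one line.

All 10 rotations (rotation i = S[i:]+S[:i]):
  rot[0] = bottleT8E$
  rot[1] = ottleT8E$b
  rot[2] = ttleT8E$bo
  rot[3] = tleT8E$bot
  rot[4] = leT8E$bott
  rot[5] = eT8E$bottl
  rot[6] = T8E$bottle
  rot[7] = 8E$bottleT
  rot[8] = E$bottleT8
  rot[9] = $bottleT8E
Sorted (with $ < everything):
  sorted[0] = $bottleT8E
  sorted[1] = 8E$bottleT
  sorted[2] = E$bottleT8
  sorted[3] = T8E$bottle
  sorted[4] = bottleT8E$
  sorted[5] = eT8E$bottl
  sorted[6] = leT8E$bott
  sorted[7] = ottleT8E$b
  sorted[8] = tleT8E$bot
  sorted[9] = ttleT8E$bo
sorted[5] = eT8E$bottl

Answer: eT8E$bottl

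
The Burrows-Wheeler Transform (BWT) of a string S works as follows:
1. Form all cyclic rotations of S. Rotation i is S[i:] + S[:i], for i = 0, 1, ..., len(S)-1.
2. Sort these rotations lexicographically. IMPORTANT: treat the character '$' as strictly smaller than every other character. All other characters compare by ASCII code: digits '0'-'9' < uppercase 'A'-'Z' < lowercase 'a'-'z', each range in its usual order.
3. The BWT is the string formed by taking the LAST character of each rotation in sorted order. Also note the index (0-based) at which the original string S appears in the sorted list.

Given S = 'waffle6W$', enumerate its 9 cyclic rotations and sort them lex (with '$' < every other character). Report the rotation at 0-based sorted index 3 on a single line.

Answer: affle6W$w

Derivation:
All 9 rotations (rotation i = S[i:]+S[:i]):
  rot[0] = waffle6W$
  rot[1] = affle6W$w
  rot[2] = ffle6W$wa
  rot[3] = fle6W$waf
  rot[4] = le6W$waff
  rot[5] = e6W$waffl
  rot[6] = 6W$waffle
  rot[7] = W$waffle6
  rot[8] = $waffle6W
Sorted (with $ < everything):
  sorted[0] = $waffle6W
  sorted[1] = 6W$waffle
  sorted[2] = W$waffle6
  sorted[3] = affle6W$w
  sorted[4] = e6W$waffl
  sorted[5] = ffle6W$wa
  sorted[6] = fle6W$waf
  sorted[7] = le6W$waff
  sorted[8] = waffle6W$
sorted[3] = affle6W$w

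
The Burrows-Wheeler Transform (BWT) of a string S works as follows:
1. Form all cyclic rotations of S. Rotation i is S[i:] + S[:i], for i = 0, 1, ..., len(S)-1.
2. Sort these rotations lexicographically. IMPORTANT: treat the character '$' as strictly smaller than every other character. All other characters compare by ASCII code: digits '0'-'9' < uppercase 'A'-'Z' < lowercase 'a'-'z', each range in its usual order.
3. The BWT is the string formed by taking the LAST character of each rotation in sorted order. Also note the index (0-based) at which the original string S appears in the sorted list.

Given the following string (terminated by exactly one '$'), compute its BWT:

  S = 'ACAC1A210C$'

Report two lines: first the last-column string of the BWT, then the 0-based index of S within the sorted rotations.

All 11 rotations (rotation i = S[i:]+S[:i]):
  rot[0] = ACAC1A210C$
  rot[1] = CAC1A210C$A
  rot[2] = AC1A210C$AC
  rot[3] = C1A210C$ACA
  rot[4] = 1A210C$ACAC
  rot[5] = A210C$ACAC1
  rot[6] = 210C$ACAC1A
  rot[7] = 10C$ACAC1A2
  rot[8] = 0C$ACAC1A21
  rot[9] = C$ACAC1A210
  rot[10] = $ACAC1A210C
Sorted (with $ < everything):
  sorted[0] = $ACAC1A210C  (last char: 'C')
  sorted[1] = 0C$ACAC1A21  (last char: '1')
  sorted[2] = 10C$ACAC1A2  (last char: '2')
  sorted[3] = 1A210C$ACAC  (last char: 'C')
  sorted[4] = 210C$ACAC1A  (last char: 'A')
  sorted[5] = A210C$ACAC1  (last char: '1')
  sorted[6] = AC1A210C$AC  (last char: 'C')
  sorted[7] = ACAC1A210C$  (last char: '$')
  sorted[8] = C$ACAC1A210  (last char: '0')
  sorted[9] = C1A210C$ACA  (last char: 'A')
  sorted[10] = CAC1A210C$A  (last char: 'A')
Last column: C12CA1C$0AA
Original string S is at sorted index 7

Answer: C12CA1C$0AA
7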